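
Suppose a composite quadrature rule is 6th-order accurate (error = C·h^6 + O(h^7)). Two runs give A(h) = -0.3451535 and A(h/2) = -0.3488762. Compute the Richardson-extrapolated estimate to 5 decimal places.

-0.34894

The leading error scales as h^6; refining by a factor of 2 reduces it by 2^6 = 64.
Extrapolated value = (64·A(h/2) − A(h)) / (64 − 1)
= (64·(-0.3488762) − (-0.3451535)) / 63
= -21.9829233 / 63 = -0.3489353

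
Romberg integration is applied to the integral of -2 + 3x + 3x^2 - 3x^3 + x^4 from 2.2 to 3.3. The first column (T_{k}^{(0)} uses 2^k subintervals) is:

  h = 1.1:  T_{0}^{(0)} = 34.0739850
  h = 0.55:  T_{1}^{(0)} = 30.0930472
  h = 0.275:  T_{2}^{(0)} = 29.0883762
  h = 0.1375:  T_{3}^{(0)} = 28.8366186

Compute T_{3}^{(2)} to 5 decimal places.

28.75265

T_{2}^{(1)} = (4·29.0883762 − 30.0930472) / 3 = 28.7534859
T_{3}^{(1)} = (4·28.8366186 − 29.0883762) / 3 = 28.7526994
T_{3}^{(2)} = 28.7526994 + (28.7526994 − 28.7534859)/15 = 28.7526470
(Column j=1 coincides with Simpson's rule on the same nodes.)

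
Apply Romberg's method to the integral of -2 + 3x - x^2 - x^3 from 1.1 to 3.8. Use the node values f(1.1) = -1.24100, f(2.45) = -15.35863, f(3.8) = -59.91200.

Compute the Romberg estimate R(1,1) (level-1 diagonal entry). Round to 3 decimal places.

R(0,0) (trapezoid, 1 panel, h=2.7000): -82.55655
R(1,0) (trapezoid, 2 panels, h=1.3500): -62.01243
R(1,1) = -62.01243 + (-62.01243 − (-82.55655))/3 = -55.16439

-55.164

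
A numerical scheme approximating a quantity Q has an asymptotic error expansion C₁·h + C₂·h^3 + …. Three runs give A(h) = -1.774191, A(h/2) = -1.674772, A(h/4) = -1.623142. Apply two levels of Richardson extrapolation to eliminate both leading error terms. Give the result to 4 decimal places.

First eliminate the h term (factor 2^1 = 2):
  B₁ = (2·(-1.674772) − (-1.774191))/1 = -1.575353
  B₂ = (2·(-1.623142) − (-1.674772))/1 = -1.571512
Then eliminate the h^3 term (factor 2^3 = 8):
  (8·(-1.571512) − (-1.575353))/7 = -1.570963

-1.5710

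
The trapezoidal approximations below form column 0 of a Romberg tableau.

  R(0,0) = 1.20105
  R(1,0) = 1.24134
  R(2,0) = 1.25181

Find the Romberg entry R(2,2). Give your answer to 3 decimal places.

Richardson extrapolation on the trapezoidal column (denominator 4−1=3):
R(1,1) = (4·1.24134 − 1.20105) / 3 = 1.25477
R(2,1) = 1.25181 + (1.25181 − 1.24134)/3 = 1.25530
R(2,2) = (16·1.25530 − 1.25477) / 15 = 1.25534

1.255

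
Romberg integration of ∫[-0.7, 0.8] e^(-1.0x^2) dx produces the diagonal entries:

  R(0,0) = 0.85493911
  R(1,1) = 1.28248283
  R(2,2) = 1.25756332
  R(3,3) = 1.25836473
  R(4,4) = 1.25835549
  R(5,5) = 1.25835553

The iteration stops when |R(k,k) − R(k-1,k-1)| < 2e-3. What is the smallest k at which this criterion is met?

|R(1,1) − R(0,0)| = 0.42754372 ≥ 2e-3
|R(2,2) − R(1,1)| = 0.02491951 ≥ 2e-3
|R(3,3) − R(2,2)| = 0.00080141 < 2e-3

k = 3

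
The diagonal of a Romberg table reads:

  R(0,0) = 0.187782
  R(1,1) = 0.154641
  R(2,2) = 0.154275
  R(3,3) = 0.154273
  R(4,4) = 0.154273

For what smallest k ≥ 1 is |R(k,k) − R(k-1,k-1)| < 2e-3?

|R(1,1) − R(0,0)| = 0.033141 ≥ 2e-3
|R(2,2) − R(1,1)| = 0.000366 < 2e-3

k = 2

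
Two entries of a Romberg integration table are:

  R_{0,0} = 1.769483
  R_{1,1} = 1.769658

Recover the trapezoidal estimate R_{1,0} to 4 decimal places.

From R_{1,1} = (4·R_{1,0} − R_{0,0})/3, solve for R_{1,0}:
4·R_{1,0} = 3·1.769658 + 1.769483 = 7.078457
R_{1,0} = 1.769614

1.7696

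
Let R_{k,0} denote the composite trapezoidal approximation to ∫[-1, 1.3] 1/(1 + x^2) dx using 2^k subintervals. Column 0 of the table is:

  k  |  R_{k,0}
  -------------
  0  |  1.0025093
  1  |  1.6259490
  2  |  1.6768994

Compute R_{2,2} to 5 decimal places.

1.68456

R_{1,1} = 1.6259490 + (1.6259490 − 1.0025093)/3 = 1.8337622
R_{2,1} = 1.6768994 + (1.6768994 − 1.6259490)/3 = 1.6938829
R_{2,2} = (16·1.6938829 − 1.8337622) / 15 = 1.6845576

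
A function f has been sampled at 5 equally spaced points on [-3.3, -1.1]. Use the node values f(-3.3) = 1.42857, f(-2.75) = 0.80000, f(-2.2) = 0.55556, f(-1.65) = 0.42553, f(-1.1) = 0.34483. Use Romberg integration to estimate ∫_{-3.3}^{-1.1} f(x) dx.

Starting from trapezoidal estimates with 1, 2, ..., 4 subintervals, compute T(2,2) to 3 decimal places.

1.425

T(0,0) (trapezoid, 1 panel, h=2.2000): 1.95074
T(1,0) (trapezoid, 2 panels, h=1.1000): 1.58649
T(2,0) (trapezoid, 4 panels, h=0.5500): 1.46728
T(1,1) = 1.58649 + (1.58649 − 1.95074)/3 = 1.46507
T(2,1) = 1.46728 + (1.46728 − 1.58649)/3 = 1.42754
T(2,2) = 1.42754 + (1.42754 − 1.46507)/15 = 1.42504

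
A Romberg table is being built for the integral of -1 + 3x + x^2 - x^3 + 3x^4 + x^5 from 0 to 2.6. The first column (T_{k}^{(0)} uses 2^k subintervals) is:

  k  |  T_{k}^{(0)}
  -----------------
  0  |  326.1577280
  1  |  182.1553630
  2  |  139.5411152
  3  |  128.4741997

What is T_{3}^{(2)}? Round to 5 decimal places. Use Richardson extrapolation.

124.74849

Richardson extrapolation on the trapezoidal column (denominator 4−1=3):
T_{2}^{(1)} = (4·139.5411152 − 182.1553630) / 3 = 125.3363659
T_{3}^{(1)} = 128.4741997 + (128.4741997 − 139.5411152)/3 = 124.7852279
T_{3}^{(2)} = 124.7852279 + (124.7852279 − 125.3363659)/15 = 124.7484854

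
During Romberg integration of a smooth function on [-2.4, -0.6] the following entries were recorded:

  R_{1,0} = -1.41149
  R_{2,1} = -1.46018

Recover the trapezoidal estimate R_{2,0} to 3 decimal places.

-1.448

From R_{2,1} = (4·R_{2,0} − R_{1,0})/3, solve for R_{2,0}:
4·R_{2,0} = 3·(-1.46018) + (-1.41149) = -5.79203
R_{2,0} = -1.44801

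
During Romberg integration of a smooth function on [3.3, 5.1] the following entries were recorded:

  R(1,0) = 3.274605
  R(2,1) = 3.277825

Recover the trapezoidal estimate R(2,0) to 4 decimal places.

3.2770

From R(2,1) = (4·R(2,0) − R(1,0))/3, solve for R(2,0):
4·R(2,0) = 3·3.277825 + 3.274605 = 13.108080
R(2,0) = 3.277020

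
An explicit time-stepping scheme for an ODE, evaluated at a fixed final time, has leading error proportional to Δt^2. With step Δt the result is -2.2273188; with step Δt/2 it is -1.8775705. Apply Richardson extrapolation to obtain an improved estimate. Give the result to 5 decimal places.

The leading error scales as Δt^2; refining by a factor of 2 reduces it by 2^2 = 4.
Extrapolated value = (4·A(Δt/2) − A(Δt)) / (4 − 1)
= (4·(-1.8775705) − (-2.2273188)) / 3
= -5.2829632 / 3 = -1.7609877

-1.76099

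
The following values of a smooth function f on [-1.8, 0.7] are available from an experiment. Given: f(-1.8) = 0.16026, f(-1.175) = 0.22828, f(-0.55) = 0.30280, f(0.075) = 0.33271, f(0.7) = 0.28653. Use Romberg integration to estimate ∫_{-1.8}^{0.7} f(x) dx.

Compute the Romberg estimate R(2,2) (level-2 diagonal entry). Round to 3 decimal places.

R(0,0) (trapezoid, 1 panel, h=2.5000): 0.55849
R(1,0) (trapezoid, 2 panels, h=1.2500): 0.65774
R(2,0) (trapezoid, 4 panels, h=0.6250): 0.67949
R(1,1) = 0.65774 + (0.65774 − 0.55849)/3 = 0.69082
R(2,1) = 0.67949 + (0.67949 − 0.65774)/3 = 0.68674
R(2,2) = 0.68674 + (0.68674 − 0.69082)/15 = 0.68647

0.686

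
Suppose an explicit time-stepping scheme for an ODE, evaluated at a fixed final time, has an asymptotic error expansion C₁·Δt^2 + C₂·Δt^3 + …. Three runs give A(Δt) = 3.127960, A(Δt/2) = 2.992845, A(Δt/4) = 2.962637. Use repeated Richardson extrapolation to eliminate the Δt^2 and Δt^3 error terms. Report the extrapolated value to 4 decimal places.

2.9532

First eliminate the Δt^2 term (factor 2^2 = 4):
  B₁ = (4·2.992845 − 3.127960)/3 = 2.947807
  B₂ = (4·2.962637 − 2.992845)/3 = 2.952568
Then eliminate the Δt^3 term (factor 2^3 = 8):
  (8·2.952568 − 2.947807)/7 = 2.953248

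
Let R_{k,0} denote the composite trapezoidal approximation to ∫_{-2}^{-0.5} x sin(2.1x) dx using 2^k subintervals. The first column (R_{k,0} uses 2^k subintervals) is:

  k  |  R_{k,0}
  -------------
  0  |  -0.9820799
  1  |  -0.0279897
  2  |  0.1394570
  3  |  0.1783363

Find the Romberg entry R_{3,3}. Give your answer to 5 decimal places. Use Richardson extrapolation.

0.19106

R_{1,1} = -0.0279897 + (-0.0279897 − (-0.9820799))/3 = 0.2900404
R_{2,1} = (4·0.1394570 − (-0.0279897)) / 3 = 0.1952726
R_{3,1} = (4·0.1783363 − 0.1394570) / 3 = 0.1912961
R_{2,2} = (16·0.1952726 − 0.2900404) / 15 = 0.1889547
R_{3,2} = (16·0.1912961 − 0.1952726) / 15 = 0.1910310
R_{3,3} = (64·0.1910310 − 0.1889547) / 63 = 0.1910640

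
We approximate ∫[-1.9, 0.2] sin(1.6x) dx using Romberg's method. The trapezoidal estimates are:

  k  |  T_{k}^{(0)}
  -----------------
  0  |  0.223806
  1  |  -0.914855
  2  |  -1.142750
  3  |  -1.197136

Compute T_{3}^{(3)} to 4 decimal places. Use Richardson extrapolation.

-1.2151

T_{1}^{(1)} = -0.914855 + (-0.914855 − 0.223806)/3 = -1.294409
T_{2}^{(1)} = (4·(-1.142750) − (-0.914855)) / 3 = -1.218715
T_{3}^{(1)} = -1.197136 + (-1.197136 − (-1.142750))/3 = -1.215265
T_{2}^{(2)} = (16·(-1.218715) − (-1.294409)) / 15 = -1.213669
T_{3}^{(2)} = -1.215265 + (-1.215265 − (-1.218715))/15 = -1.215035
T_{3}^{(3)} = (64·(-1.215035) − (-1.213669)) / 63 = -1.215057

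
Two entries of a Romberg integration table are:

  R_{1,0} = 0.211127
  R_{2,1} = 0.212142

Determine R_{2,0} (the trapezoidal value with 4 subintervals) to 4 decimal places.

From R_{2,1} = (4·R_{2,0} − R_{1,0})/3, solve for R_{2,0}:
4·R_{2,0} = 3·0.212142 + 0.211127 = 0.847553
R_{2,0} = 0.211888

0.2119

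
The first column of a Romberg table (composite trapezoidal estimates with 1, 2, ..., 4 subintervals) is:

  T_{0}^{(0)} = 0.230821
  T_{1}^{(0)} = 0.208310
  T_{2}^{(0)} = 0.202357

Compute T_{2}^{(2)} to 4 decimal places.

0.2003

Richardson extrapolation on the trapezoidal column (denominator 4−1=3):
T_{1}^{(1)} = (4·0.208310 − 0.230821) / 3 = 0.200806
T_{2}^{(1)} = 0.202357 + (0.202357 − 0.208310)/3 = 0.200373
T_{2}^{(2)} = (16·0.200373 − 0.200806) / 15 = 0.200344
(Column j=1 coincides with Simpson's rule on the same nodes.)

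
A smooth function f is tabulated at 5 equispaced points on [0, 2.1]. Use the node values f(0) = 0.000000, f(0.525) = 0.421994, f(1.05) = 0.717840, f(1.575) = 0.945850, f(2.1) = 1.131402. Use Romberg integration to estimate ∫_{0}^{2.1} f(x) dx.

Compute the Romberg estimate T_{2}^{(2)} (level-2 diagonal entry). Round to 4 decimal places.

T_{0}^{(0)} (trapezoid, 1 panel, h=2.1000): 1.187972
T_{1}^{(0)} (trapezoid, 2 panels, h=1.0500): 1.347718
T_{2}^{(0)} (trapezoid, 4 panels, h=0.5250): 1.391977
T_{1}^{(1)} = 1.347718 + (1.347718 − 1.187972)/3 = 1.400967
T_{2}^{(1)} = 1.391977 + (1.391977 − 1.347718)/3 = 1.406730
T_{2}^{(2)} = 1.406730 + (1.406730 − 1.400967)/15 = 1.407114

1.4071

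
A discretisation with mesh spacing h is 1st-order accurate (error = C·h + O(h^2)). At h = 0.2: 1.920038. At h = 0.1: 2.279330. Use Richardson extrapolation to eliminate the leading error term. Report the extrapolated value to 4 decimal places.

The leading error scales as h; refining by a factor of 2 reduces it by 2^1 = 2.
Extrapolated value = (2·A(h/2) − A(h)) / (2 − 1)
= (2·2.279330 − 1.920038) / 1
= 2.638622 / 1 = 2.638622

2.6386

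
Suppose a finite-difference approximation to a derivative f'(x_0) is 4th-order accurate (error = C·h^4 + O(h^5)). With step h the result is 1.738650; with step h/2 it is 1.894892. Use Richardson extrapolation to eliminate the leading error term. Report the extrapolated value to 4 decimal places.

The leading error scales as h^4; refining by a factor of 2 reduces it by 2^4 = 16.
Extrapolated value = (16·A(h/2) − A(h)) / (16 − 1)
= (16·1.894892 − 1.738650) / 15
= 28.579622 / 15 = 1.905308

1.9053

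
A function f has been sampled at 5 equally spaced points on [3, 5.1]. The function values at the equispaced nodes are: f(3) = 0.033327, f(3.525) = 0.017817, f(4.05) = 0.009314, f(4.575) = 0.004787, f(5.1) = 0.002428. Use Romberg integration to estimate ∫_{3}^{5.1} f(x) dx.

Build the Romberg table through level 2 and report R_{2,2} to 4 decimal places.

R_{0,0} (trapezoid, 1 panel, h=2.1000): 0.037543
R_{1,0} (trapezoid, 2 panels, h=1.0500): 0.028551
R_{2,0} (trapezoid, 4 panels, h=0.5250): 0.026143
R_{1,1} = 0.028551 + (0.028551 − 0.037543)/3 = 0.025554
R_{2,1} = 0.026143 + (0.026143 − 0.028551)/3 = 0.025340
R_{2,2} = 0.025340 + (0.025340 − 0.025554)/15 = 0.025326

0.0253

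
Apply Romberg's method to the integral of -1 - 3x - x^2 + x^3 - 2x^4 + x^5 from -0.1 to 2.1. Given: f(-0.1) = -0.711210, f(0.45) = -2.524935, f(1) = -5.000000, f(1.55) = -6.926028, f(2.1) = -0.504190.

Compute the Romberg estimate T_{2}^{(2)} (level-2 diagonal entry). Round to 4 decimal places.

T_{0}^{(0)} (trapezoid, 1 panel, h=2.2000): -1.336940
T_{1}^{(0)} (trapezoid, 2 panels, h=1.1000): -6.168470
T_{2}^{(0)} (trapezoid, 4 panels, h=0.5500): -8.282265
T_{1}^{(1)} = -6.168470 + (-6.168470 − (-1.336940))/3 = -7.778980
T_{2}^{(1)} = -8.282265 + (-8.282265 − (-6.168470))/3 = -8.986863
T_{2}^{(2)} = -8.986863 + (-8.986863 − (-7.778980))/15 = -9.067389

-9.0674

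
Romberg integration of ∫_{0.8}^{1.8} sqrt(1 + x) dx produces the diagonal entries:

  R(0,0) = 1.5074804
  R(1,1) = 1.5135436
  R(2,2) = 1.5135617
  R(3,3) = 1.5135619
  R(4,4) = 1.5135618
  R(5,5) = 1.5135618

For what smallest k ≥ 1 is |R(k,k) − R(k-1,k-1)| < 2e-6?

k = 3

|R(1,1) − R(0,0)| = 0.0060632 ≥ 2e-6
|R(2,2) − R(1,1)| = 0.0000181 ≥ 2e-6
|R(3,3) − R(2,2)| = 0.0000002 < 2e-6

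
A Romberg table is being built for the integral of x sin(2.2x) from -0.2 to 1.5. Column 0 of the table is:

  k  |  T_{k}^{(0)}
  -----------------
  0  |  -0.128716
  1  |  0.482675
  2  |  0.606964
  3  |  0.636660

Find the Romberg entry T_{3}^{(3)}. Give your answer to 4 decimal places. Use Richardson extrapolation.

0.6464

T_{1}^{(1)} = 0.482675 + (0.482675 − (-0.128716))/3 = 0.686472
T_{2}^{(1)} = 0.606964 + (0.606964 − 0.482675)/3 = 0.648394
T_{3}^{(1)} = (4·0.636660 − 0.606964) / 3 = 0.646559
T_{2}^{(2)} = (16·0.648394 − 0.686472) / 15 = 0.645855
T_{3}^{(2)} = (16·0.646559 − 0.648394) / 15 = 0.646437
T_{3}^{(3)} = (64·0.646437 − 0.645855) / 63 = 0.646446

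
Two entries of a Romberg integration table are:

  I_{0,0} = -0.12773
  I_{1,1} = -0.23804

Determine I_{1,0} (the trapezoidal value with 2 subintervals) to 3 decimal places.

-0.210

From I_{1,1} = (4·I_{1,0} − I_{0,0})/3, solve for I_{1,0}:
4·I_{1,0} = 3·(-0.23804) + (-0.12773) = -0.84185
I_{1,0} = -0.21046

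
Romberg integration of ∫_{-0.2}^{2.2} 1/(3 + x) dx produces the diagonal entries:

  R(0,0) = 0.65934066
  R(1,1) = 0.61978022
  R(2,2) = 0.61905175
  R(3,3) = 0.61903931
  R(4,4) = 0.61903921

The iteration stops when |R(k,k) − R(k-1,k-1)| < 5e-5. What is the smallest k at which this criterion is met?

|R(1,1) − R(0,0)| = 0.03956044 ≥ 5e-5
|R(2,2) − R(1,1)| = 0.00072847 ≥ 5e-5
|R(3,3) − R(2,2)| = 0.00001244 < 5e-5

k = 3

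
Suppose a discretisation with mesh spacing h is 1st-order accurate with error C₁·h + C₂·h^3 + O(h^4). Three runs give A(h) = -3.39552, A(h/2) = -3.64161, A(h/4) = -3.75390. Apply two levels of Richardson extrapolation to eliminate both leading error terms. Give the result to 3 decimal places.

First eliminate the h term (factor 2^1 = 2):
  B₁ = (2·(-3.64161) − (-3.39552))/1 = -3.88770
  B₂ = (2·(-3.75390) − (-3.64161))/1 = -3.86619
Then eliminate the h^3 term (factor 2^3 = 8):
  (8·(-3.86619) − (-3.88770))/7 = -3.86312

-3.863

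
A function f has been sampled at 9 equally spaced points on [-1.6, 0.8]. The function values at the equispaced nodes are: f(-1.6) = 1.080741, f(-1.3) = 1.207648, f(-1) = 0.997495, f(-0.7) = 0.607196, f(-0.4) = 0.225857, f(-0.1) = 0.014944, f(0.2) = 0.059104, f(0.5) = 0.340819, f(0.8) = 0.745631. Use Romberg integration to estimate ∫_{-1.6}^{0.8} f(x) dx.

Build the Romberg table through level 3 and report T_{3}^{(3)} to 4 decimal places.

T_{0}^{(0)} (trapezoid, 1 panel, h=2.4000): 2.191646
T_{1}^{(0)} (trapezoid, 2 panels, h=1.2000): 1.366852
T_{2}^{(0)} (trapezoid, 4 panels, h=0.6000): 1.317385
T_{3}^{(0)} (trapezoid, 8 panels, h=0.3000): 1.309875
T_{1}^{(1)} = 1.366852 + (1.366852 − 2.191646)/3 = 1.091921
T_{2}^{(1)} = 1.317385 + (1.317385 − 1.366852)/3 = 1.300896
T_{3}^{(1)} = 1.309875 + (1.309875 − 1.317385)/3 = 1.307372
T_{2}^{(2)} = 1.300896 + (1.300896 − 1.091921)/15 = 1.314828
T_{3}^{(2)} = 1.307372 + (1.307372 − 1.300896)/15 = 1.307804
T_{3}^{(3)} = 1.307804 + (1.307804 − 1.314828)/63 = 1.307693

1.3077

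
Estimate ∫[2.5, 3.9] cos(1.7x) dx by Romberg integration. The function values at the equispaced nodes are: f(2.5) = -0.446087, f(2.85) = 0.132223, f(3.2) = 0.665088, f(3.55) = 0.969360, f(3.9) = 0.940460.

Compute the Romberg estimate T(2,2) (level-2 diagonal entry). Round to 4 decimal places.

T(0,0) (trapezoid, 1 panel, h=1.4000): 0.346061
T(1,0) (trapezoid, 2 panels, h=0.7000): 0.638592
T(2,0) (trapezoid, 4 panels, h=0.3500): 0.704850
T(1,1) = 0.638592 + (0.638592 − 0.346061)/3 = 0.736102
T(2,1) = 0.704850 + (0.704850 − 0.638592)/3 = 0.726936
T(2,2) = 0.726936 + (0.726936 − 0.736102)/15 = 0.726325

0.7263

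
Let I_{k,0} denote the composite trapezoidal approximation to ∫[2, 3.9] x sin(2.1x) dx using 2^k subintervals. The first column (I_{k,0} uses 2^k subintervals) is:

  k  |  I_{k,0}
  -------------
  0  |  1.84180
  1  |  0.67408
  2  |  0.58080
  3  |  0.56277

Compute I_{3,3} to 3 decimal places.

0.557

I_{1,1} = 0.67408 + (0.67408 − 1.84180)/3 = 0.28484
I_{2,1} = (4·0.58080 − 0.67408) / 3 = 0.54971
I_{3,1} = 0.56277 + (0.56277 − 0.58080)/3 = 0.55676
I_{2,2} = 0.54971 + (0.54971 − 0.28484)/15 = 0.56737
I_{3,2} = (16·0.55676 − 0.54971) / 15 = 0.55723
I_{3,3} = (64·0.55723 − 0.56737) / 63 = 0.55707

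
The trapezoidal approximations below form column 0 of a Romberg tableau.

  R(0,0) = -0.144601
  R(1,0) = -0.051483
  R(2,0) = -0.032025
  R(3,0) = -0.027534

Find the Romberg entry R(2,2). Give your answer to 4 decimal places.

Richardson extrapolation on the trapezoidal column (denominator 4−1=3):
R(1,1) = -0.051483 + (-0.051483 − (-0.144601))/3 = -0.020444
R(2,1) = -0.032025 + (-0.032025 − (-0.051483))/3 = -0.025539
R(2,2) = (16·(-0.025539) − (-0.020444)) / 15 = -0.025879

-0.0259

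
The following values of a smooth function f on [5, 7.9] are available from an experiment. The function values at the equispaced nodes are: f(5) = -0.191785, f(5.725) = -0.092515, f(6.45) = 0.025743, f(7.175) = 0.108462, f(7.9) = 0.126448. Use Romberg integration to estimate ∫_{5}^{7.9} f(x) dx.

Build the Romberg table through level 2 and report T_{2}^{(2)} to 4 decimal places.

T_{0}^{(0)} (trapezoid, 1 panel, h=2.9000): -0.094739
T_{1}^{(0)} (trapezoid, 2 panels, h=1.4500): -0.010042
T_{2}^{(0)} (trapezoid, 4 panels, h=0.7250): 0.006541
T_{1}^{(1)} = -0.010042 + (-0.010042 − (-0.094739))/3 = 0.018190
T_{2}^{(1)} = 0.006541 + (0.006541 − (-0.010042))/3 = 0.012069
T_{2}^{(2)} = 0.012069 + (0.012069 − 0.018190)/15 = 0.011661

0.0117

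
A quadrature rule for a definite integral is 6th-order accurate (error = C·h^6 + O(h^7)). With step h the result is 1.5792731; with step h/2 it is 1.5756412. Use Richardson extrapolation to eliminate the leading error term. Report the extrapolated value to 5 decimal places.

1.57558

The leading error scales as h^6; refining by a factor of 2 reduces it by 2^6 = 64.
Extrapolated value = (64·A(h/2) − A(h)) / (64 − 1)
= (64·1.5756412 − 1.5792731) / 63
= 99.2617637 / 63 = 1.5755836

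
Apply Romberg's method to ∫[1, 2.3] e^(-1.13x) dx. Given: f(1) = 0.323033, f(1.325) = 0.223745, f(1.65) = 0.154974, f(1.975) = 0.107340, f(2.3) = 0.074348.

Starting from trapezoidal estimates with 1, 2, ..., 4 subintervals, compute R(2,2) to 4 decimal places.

0.2201

R(0,0) (trapezoid, 1 panel, h=1.3000): 0.258298
R(1,0) (trapezoid, 2 panels, h=0.6500): 0.229882
R(2,0) (trapezoid, 4 panels, h=0.3250): 0.222544
R(1,1) = 0.229882 + (0.229882 − 0.258298)/3 = 0.220410
R(2,1) = 0.222544 + (0.222544 − 0.229882)/3 = 0.220098
R(2,2) = 0.220098 + (0.220098 − 0.220410)/15 = 0.220077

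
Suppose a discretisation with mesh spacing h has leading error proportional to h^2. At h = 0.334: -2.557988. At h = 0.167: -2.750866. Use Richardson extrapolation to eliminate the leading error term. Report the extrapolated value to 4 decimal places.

The leading error scales as h^2; refining by a factor of 2 reduces it by 2^2 = 4.
Extrapolated value = (4·A(h/2) − A(h)) / (4 − 1)
= (4·(-2.750866) − (-2.557988)) / 3
= -8.445476 / 3 = -2.815159

-2.8152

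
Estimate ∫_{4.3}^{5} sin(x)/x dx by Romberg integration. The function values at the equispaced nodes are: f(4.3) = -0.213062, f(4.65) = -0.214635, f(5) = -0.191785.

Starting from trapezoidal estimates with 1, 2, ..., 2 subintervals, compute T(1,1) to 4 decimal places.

-0.1474

T(0,0) (trapezoid, 1 panel, h=0.7000): -0.141696
T(1,0) (trapezoid, 2 panels, h=0.3500): -0.145970
T(1,1) = -0.145970 + (-0.145970 − (-0.141696))/3 = -0.147395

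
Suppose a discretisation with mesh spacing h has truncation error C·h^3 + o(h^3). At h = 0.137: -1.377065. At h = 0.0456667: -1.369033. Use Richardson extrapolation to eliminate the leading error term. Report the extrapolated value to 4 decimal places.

-1.3687

Extrapolated value = (27·A(h/3) − A(h)) / (27 − 1)
= (27·(-1.369033) − (-1.377065)) / 26
= -35.586826 / 26 = -1.368724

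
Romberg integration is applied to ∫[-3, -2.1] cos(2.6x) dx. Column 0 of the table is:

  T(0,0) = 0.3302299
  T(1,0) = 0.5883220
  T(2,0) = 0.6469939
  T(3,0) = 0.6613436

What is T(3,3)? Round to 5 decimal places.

T(1,1) = (4·0.5883220 − 0.3302299) / 3 = 0.6743527
T(2,1) = 0.6469939 + (0.6469939 − 0.5883220)/3 = 0.6665512
T(3,1) = (4·0.6613436 − 0.6469939) / 3 = 0.6661268
T(2,2) = (16·0.6665512 − 0.6743527) / 15 = 0.6660311
T(3,2) = 0.6661268 + (0.6661268 − 0.6665512)/15 = 0.6660985
T(3,3) = 0.6660985 + (0.6660985 − 0.6660311)/63 = 0.6660996

0.66610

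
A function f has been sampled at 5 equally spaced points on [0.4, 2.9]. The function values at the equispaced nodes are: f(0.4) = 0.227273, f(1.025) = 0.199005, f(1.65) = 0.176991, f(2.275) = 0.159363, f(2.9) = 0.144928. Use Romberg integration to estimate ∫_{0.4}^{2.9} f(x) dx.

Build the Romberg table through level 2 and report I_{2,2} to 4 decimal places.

0.4499

I_{0,0} (trapezoid, 1 panel, h=2.5000): 0.465251
I_{1,0} (trapezoid, 2 panels, h=1.2500): 0.453864
I_{2,0} (trapezoid, 4 panels, h=0.6250): 0.450912
I_{1,1} = 0.453864 + (0.453864 − 0.465251)/3 = 0.450068
I_{2,1} = 0.450912 + (0.450912 − 0.453864)/3 = 0.449928
I_{2,2} = 0.449928 + (0.449928 − 0.450068)/15 = 0.449919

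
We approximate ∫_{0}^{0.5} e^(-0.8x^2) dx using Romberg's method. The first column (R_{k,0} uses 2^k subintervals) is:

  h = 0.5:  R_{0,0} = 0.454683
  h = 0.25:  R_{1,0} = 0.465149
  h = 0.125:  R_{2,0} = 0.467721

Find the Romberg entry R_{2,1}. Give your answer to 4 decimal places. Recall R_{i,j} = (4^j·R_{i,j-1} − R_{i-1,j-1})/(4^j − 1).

Richardson extrapolation on the trapezoidal column (denominator 4−1=3):
R_{2,1} = (4·0.467721 − 0.465149) / 3 = 0.468578

0.4686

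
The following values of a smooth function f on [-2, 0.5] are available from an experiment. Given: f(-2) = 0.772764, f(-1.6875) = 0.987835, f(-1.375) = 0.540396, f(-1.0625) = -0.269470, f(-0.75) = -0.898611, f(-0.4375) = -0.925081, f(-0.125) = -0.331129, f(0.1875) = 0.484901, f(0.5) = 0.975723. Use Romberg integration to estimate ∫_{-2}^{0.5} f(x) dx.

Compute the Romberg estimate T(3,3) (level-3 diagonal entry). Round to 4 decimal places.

0.1526

T(0,0) (trapezoid, 1 panel, h=2.5000): 2.185609
T(1,0) (trapezoid, 2 panels, h=1.2500): -0.030459
T(2,0) (trapezoid, 4 panels, h=0.6250): 0.115562
T(3,0) (trapezoid, 8 panels, h=0.3125): 0.144714
T(1,1) = -0.030459 + (-0.030459 − 2.185609)/3 = -0.769148
T(2,1) = 0.115562 + (0.115562 − (-0.030459))/3 = 0.164236
T(3,1) = 0.144714 + (0.144714 − 0.115562)/3 = 0.154431
T(2,2) = 0.164236 + (0.164236 − (-0.769148))/15 = 0.226462
T(3,2) = 0.154431 + (0.154431 − 0.164236)/15 = 0.153777
T(3,3) = 0.153777 + (0.153777 − 0.226462)/63 = 0.152623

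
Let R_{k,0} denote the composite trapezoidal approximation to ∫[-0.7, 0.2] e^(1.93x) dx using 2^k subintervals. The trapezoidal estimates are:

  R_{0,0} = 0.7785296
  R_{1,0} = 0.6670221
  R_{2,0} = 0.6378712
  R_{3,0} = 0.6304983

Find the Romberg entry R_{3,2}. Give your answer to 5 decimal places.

0.62803

R_{2,1} = (4·0.6378712 − 0.6670221) / 3 = 0.6281542
R_{3,1} = (4·0.6304983 − 0.6378712) / 3 = 0.6280407
R_{3,2} = (16·0.6280407 − 0.6281542) / 15 = 0.6280331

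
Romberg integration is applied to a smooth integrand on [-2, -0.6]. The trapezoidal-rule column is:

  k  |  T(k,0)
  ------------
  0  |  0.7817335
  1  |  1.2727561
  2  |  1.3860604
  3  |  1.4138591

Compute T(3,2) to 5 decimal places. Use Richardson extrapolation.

T(2,1) = 1.3860604 + (1.3860604 − 1.2727561)/3 = 1.4238285
T(3,1) = (4·1.4138591 − 1.3860604) / 3 = 1.4231253
T(3,2) = 1.4231253 + (1.4231253 − 1.4238285)/15 = 1.4230784

1.42308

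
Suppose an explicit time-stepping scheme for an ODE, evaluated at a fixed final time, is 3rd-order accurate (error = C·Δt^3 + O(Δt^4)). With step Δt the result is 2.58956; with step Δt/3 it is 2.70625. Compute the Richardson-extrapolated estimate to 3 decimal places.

The leading error scales as Δt^3; refining by a factor of 3 reduces it by 3^3 = 27.
Extrapolated value = (27·A(Δt/3) − A(Δt)) / (27 − 1)
= (27·2.70625 − 2.58956) / 26
= 70.47919 / 26 = 2.71074

2.711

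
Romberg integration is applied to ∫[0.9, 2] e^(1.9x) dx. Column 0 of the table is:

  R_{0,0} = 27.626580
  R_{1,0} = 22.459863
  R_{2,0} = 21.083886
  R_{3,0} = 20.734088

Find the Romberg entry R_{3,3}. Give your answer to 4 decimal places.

R_{1,1} = (4·22.459863 − 27.626580) / 3 = 20.737624
R_{2,1} = (4·21.083886 − 22.459863) / 3 = 20.625227
R_{3,1} = 20.734088 + (20.734088 − 21.083886)/3 = 20.617489
R_{2,2} = 20.625227 + (20.625227 − 20.737624)/15 = 20.617734
R_{3,2} = 20.617489 + (20.617489 − 20.625227)/15 = 20.616973
R_{3,3} = 20.616973 + (20.616973 − 20.617734)/63 = 20.616961

20.6170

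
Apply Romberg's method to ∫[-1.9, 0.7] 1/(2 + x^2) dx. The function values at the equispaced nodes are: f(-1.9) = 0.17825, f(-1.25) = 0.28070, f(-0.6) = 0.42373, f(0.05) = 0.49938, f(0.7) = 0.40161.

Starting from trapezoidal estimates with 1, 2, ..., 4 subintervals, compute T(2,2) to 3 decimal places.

T(0,0) (trapezoid, 1 panel, h=2.6000): 0.75382
T(1,0) (trapezoid, 2 panels, h=1.3000): 0.92776
T(2,0) (trapezoid, 4 panels, h=0.6500): 0.97093
T(1,1) = 0.92776 + (0.92776 − 0.75382)/3 = 0.98574
T(2,1) = 0.97093 + (0.97093 − 0.92776)/3 = 0.98532
T(2,2) = 0.98532 + (0.98532 − 0.98574)/15 = 0.98529

0.985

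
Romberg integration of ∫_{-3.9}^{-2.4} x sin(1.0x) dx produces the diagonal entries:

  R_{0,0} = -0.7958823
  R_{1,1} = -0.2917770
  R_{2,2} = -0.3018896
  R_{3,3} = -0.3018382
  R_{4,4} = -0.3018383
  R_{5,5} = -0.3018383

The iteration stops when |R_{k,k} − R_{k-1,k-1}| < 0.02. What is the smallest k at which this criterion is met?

|R_{1,1} − R_{0,0}| = 0.5041053 ≥ 0.02
|R_{2,2} − R_{1,1}| = 0.0101126 < 0.02

k = 2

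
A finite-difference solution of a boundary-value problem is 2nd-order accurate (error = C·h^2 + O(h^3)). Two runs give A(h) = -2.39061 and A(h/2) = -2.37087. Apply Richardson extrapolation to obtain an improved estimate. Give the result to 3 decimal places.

-2.364

Extrapolated value = (4·A(h/2) − A(h)) / (4 − 1)
= (4·(-2.37087) − (-2.39061)) / 3
= -7.09287 / 3 = -2.36429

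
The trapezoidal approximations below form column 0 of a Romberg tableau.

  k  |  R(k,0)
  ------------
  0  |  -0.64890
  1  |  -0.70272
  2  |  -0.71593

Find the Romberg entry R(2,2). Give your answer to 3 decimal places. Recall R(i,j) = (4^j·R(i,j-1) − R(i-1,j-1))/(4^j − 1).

-0.720

Richardson extrapolation on the trapezoidal column (denominator 4−1=3):
R(1,1) = (4·(-0.70272) − (-0.64890)) / 3 = -0.72066
R(2,1) = -0.71593 + (-0.71593 − (-0.70272))/3 = -0.72033
R(2,2) = (16·(-0.72033) − (-0.72066)) / 15 = -0.72031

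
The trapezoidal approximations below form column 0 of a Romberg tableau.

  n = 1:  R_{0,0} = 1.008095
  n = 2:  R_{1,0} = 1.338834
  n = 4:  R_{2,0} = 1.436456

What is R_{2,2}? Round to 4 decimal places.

Richardson extrapolation on the trapezoidal column (denominator 4−1=3):
R_{1,1} = (4·1.338834 − 1.008095) / 3 = 1.449080
R_{2,1} = 1.436456 + (1.436456 − 1.338834)/3 = 1.468997
R_{2,2} = (16·1.468997 − 1.449080) / 15 = 1.470325
(Column j=1 coincides with Simpson's rule on the same nodes.)

1.4703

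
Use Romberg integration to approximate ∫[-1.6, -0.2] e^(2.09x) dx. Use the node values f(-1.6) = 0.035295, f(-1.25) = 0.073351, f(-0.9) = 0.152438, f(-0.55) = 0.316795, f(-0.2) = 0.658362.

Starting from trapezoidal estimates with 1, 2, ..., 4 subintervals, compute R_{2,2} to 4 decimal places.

R_{0,0} (trapezoid, 1 panel, h=1.4000): 0.485560
R_{1,0} (trapezoid, 2 panels, h=0.7000): 0.349487
R_{2,0} (trapezoid, 4 panels, h=0.3500): 0.311294
R_{1,1} = 0.349487 + (0.349487 − 0.485560)/3 = 0.304129
R_{2,1} = 0.311294 + (0.311294 − 0.349487)/3 = 0.298563
R_{2,2} = 0.298563 + (0.298563 − 0.304129)/15 = 0.298192

0.2982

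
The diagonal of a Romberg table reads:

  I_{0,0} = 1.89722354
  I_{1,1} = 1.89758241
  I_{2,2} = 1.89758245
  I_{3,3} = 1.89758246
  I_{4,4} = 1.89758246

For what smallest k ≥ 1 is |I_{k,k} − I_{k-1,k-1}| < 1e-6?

|I_{1,1} − I_{0,0}| = 0.00035887 ≥ 1e-6
|I_{2,2} − I_{1,1}| = 0.00000004 < 1e-6

k = 2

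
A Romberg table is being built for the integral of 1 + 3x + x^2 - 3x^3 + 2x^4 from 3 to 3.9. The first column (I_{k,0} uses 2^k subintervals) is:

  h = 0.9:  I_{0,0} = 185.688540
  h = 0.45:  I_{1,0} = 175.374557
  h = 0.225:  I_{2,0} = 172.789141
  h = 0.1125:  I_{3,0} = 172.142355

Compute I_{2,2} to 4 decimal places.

Richardson extrapolation on the trapezoidal column (denominator 4−1=3):
I_{1,1} = (4·175.374557 − 185.688540) / 3 = 171.936563
I_{2,1} = 172.789141 + (172.789141 − 175.374557)/3 = 171.927336
I_{2,2} = 171.927336 + (171.927336 − 171.936563)/15 = 171.926721
(Column j=1 coincides with Simpson's rule on the same nodes.)

171.9267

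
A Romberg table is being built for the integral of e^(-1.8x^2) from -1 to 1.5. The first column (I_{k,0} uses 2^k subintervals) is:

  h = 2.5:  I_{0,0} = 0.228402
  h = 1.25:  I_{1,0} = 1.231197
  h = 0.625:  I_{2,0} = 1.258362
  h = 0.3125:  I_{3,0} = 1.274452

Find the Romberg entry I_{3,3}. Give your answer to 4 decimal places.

1.2812

I_{1,1} = (4·1.231197 − 0.228402) / 3 = 1.565462
I_{2,1} = 1.258362 + (1.258362 − 1.231197)/3 = 1.267417
I_{3,1} = 1.274452 + (1.274452 − 1.258362)/3 = 1.279815
I_{2,2} = 1.267417 + (1.267417 − 1.565462)/15 = 1.247547
I_{3,2} = (16·1.279815 − 1.267417) / 15 = 1.280642
I_{3,3} = 1.280642 + (1.280642 − 1.247547)/63 = 1.281167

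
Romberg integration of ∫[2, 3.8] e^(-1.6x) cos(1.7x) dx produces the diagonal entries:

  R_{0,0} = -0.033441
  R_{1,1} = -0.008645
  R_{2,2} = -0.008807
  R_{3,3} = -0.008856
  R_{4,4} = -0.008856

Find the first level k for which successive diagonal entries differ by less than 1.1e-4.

|R_{1,1} − R_{0,0}| = 0.024796 ≥ 1.1e-4
|R_{2,2} − R_{1,1}| = 0.000162 ≥ 1.1e-4
|R_{3,3} − R_{2,2}| = 0.000049 < 1.1e-4

k = 3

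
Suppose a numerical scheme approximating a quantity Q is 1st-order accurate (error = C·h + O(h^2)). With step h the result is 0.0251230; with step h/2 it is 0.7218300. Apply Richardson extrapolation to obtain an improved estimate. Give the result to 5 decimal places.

1.41854

Extrapolated value = (2·A(h/2) − A(h)) / (2 − 1)
= (2·0.7218300 − 0.0251230) / 1
= 1.4185370 / 1 = 1.4185370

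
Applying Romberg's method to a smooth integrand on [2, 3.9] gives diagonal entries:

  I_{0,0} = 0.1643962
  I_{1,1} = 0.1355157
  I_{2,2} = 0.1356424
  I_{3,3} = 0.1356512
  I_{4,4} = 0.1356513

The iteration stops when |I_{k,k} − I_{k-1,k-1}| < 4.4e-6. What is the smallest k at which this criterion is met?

|I_{1,1} − I_{0,0}| = 0.0288805 ≥ 4.4e-6
|I_{2,2} − I_{1,1}| = 0.0001267 ≥ 4.4e-6
|I_{3,3} − I_{2,2}| = 0.0000088 ≥ 4.4e-6
|I_{4,4} − I_{3,3}| = 0.0000001 < 4.4e-6

k = 4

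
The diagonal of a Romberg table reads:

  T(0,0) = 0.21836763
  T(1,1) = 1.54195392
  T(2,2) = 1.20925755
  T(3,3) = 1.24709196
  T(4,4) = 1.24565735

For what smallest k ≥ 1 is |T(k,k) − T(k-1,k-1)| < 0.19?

|T(1,1) − T(0,0)| = 1.32358629 ≥ 0.19
|T(2,2) − T(1,1)| = 0.33269637 ≥ 0.19
|T(3,3) − T(2,2)| = 0.03783441 < 0.19

k = 3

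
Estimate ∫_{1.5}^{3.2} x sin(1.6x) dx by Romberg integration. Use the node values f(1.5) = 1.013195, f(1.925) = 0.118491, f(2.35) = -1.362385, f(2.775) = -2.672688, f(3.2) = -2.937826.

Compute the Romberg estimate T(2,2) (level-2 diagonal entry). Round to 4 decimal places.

-2.1072

T(0,0) (trapezoid, 1 panel, h=1.7000): -1.635936
T(1,0) (trapezoid, 2 panels, h=0.8500): -1.975995
T(2,0) (trapezoid, 4 panels, h=0.4250): -2.073531
T(1,1) = -1.975995 + (-1.975995 − (-1.635936))/3 = -2.089348
T(2,1) = -2.073531 + (-2.073531 − (-1.975995))/3 = -2.106043
T(2,2) = -2.106043 + (-2.106043 − (-2.089348))/15 = -2.107156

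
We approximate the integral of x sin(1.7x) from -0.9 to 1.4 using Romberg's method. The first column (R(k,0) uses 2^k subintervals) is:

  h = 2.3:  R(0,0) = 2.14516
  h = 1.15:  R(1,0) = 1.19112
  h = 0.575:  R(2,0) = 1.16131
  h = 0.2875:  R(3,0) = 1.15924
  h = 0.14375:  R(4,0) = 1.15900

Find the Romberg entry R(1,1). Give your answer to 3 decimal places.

Richardson extrapolation on the trapezoidal column (denominator 4−1=3):
R(1,1) = 1.19112 + (1.19112 − 2.14516)/3 = 0.87311

0.873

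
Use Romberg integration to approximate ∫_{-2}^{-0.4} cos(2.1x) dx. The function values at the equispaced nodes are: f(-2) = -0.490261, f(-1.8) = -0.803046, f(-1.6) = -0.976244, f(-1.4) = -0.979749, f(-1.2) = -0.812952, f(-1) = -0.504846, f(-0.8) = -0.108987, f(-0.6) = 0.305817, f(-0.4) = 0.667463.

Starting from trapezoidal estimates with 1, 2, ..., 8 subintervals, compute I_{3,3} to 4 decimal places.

-0.7696

I_{0,0} (trapezoid, 1 panel, h=1.6000): 0.141762
I_{1,0} (trapezoid, 2 panels, h=0.8000): -0.579481
I_{2,0} (trapezoid, 4 panels, h=0.4000): -0.723833
I_{3,0} (trapezoid, 8 panels, h=0.2000): -0.758281
I_{1,1} = -0.579481 + (-0.579481 − 0.141762)/3 = -0.819895
I_{2,1} = -0.723833 + (-0.723833 − (-0.579481))/3 = -0.771950
I_{3,1} = -0.758281 + (-0.758281 − (-0.723833))/3 = -0.769764
I_{2,2} = -0.771950 + (-0.771950 − (-0.819895))/15 = -0.768754
I_{3,2} = -0.769764 + (-0.769764 − (-0.771950))/15 = -0.769618
I_{3,3} = -0.769618 + (-0.769618 − (-0.768754))/63 = -0.769632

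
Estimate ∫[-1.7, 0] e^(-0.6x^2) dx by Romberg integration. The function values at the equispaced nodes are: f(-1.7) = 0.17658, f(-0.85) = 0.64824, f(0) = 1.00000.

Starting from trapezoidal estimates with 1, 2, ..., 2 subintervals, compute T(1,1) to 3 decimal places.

T(0,0) (trapezoid, 1 panel, h=1.7000): 1.00009
T(1,0) (trapezoid, 2 panels, h=0.8500): 1.05105
T(1,1) = 1.05105 + (1.05105 − 1.00009)/3 = 1.06804

1.068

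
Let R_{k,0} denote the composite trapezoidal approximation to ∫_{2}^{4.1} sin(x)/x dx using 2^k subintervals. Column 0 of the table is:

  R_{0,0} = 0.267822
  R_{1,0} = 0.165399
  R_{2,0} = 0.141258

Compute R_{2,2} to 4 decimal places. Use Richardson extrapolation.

Richardson extrapolation on the trapezoidal column (denominator 4−1=3):
R_{1,1} = (4·0.165399 − 0.267822) / 3 = 0.131258
R_{2,1} = 0.141258 + (0.141258 − 0.165399)/3 = 0.133211
R_{2,2} = (16·0.133211 − 0.131258) / 15 = 0.133341

0.1333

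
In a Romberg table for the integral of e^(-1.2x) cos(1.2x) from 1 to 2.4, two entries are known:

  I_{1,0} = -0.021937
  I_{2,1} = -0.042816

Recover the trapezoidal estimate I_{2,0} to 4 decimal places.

From I_{2,1} = (4·I_{2,0} − I_{1,0})/3, solve for I_{2,0}:
4·I_{2,0} = 3·(-0.042816) + (-0.021937) = -0.150385
I_{2,0} = -0.037596

-0.0376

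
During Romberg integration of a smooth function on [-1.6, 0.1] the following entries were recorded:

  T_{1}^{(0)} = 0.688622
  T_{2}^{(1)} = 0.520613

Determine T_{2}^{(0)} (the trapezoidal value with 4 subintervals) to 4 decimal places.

From T_{2}^{(1)} = (4·T_{2}^{(0)} − T_{1}^{(0)})/3, solve for T_{2}^{(0)}:
4·T_{2}^{(0)} = 3·0.520613 + 0.688622 = 2.250461
T_{2}^{(0)} = 0.562615

0.5626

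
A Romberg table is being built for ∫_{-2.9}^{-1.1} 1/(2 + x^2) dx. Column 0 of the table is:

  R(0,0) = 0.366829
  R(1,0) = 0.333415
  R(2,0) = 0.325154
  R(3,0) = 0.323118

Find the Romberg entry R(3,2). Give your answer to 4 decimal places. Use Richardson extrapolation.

0.3224

Richardson extrapolation on the trapezoidal column (denominator 4−1=3):
R(2,1) = (4·0.325154 − 0.333415) / 3 = 0.322400
R(3,1) = 0.323118 + (0.323118 − 0.325154)/3 = 0.322439
R(3,2) = (16·0.322439 − 0.322400) / 15 = 0.322442
(Column j=1 coincides with Simpson's rule on the same nodes.)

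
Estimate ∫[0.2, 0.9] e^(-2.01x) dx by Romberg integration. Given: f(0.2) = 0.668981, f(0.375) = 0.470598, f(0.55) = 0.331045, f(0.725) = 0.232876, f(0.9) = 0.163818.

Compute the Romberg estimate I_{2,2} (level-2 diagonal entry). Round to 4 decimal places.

I_{0,0} (trapezoid, 1 panel, h=0.7000): 0.291480
I_{1,0} (trapezoid, 2 panels, h=0.3500): 0.261606
I_{2,0} (trapezoid, 4 panels, h=0.1750): 0.253911
I_{1,1} = 0.261606 + (0.261606 − 0.291480)/3 = 0.251648
I_{2,1} = 0.253911 + (0.253911 − 0.261606)/3 = 0.251346
I_{2,2} = 0.251346 + (0.251346 − 0.251648)/15 = 0.251326

0.2513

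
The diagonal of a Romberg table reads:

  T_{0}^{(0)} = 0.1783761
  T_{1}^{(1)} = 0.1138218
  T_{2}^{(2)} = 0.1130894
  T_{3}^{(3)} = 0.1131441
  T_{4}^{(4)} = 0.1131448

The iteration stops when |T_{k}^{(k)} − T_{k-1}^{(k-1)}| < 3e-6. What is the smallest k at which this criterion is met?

k = 4

|T_{1}^{(1)} − T_{0}^{(0)}| = 0.0645543 ≥ 3e-6
|T_{2}^{(2)} − T_{1}^{(1)}| = 0.0007324 ≥ 3e-6
|T_{3}^{(3)} − T_{2}^{(2)}| = 0.0000547 ≥ 3e-6
|T_{4}^{(4)} − T_{3}^{(3)}| = 0.0000007 < 3e-6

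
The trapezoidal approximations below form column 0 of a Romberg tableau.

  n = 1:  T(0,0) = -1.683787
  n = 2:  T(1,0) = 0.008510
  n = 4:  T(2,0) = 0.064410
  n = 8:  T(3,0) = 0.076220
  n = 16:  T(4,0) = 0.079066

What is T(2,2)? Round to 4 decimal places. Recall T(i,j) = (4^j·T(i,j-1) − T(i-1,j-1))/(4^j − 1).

T(1,1) = 0.008510 + (0.008510 − (-1.683787))/3 = 0.572609
T(2,1) = (4·0.064410 − 0.008510) / 3 = 0.083043
T(2,2) = (16·0.083043 − 0.572609) / 15 = 0.050405

0.0504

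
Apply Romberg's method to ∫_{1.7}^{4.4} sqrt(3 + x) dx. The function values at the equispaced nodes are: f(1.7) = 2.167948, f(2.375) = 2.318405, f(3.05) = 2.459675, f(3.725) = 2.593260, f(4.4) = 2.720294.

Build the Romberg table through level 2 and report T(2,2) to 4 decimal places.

6.6272

T(0,0) (trapezoid, 1 panel, h=2.7000): 6.599127
T(1,0) (trapezoid, 2 panels, h=1.3500): 6.620125
T(2,0) (trapezoid, 4 panels, h=0.6750): 6.625436
T(1,1) = 6.620125 + (6.620125 − 6.599127)/3 = 6.627124
T(2,1) = 6.625436 + (6.625436 − 6.620125)/3 = 6.627206
T(2,2) = 6.627206 + (6.627206 − 6.627124)/15 = 6.627211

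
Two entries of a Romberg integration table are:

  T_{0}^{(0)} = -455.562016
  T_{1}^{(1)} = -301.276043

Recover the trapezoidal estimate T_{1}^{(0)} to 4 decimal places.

-339.8475

From T_{1}^{(1)} = (4·T_{1}^{(0)} − T_{0}^{(0)})/3, solve for T_{1}^{(0)}:
4·T_{1}^{(0)} = 3·(-301.276043) + (-455.562016) = -1359.390145
T_{1}^{(0)} = -339.847536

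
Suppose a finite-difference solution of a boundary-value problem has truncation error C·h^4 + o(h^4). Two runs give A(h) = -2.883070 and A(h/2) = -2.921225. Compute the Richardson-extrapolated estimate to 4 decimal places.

The leading error scales as h^4; refining by a factor of 2 reduces it by 2^4 = 16.
Extrapolated value = (16·A(h/2) − A(h)) / (16 − 1)
= (16·(-2.921225) − (-2.883070)) / 15
= -43.856530 / 15 = -2.923769

-2.9238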